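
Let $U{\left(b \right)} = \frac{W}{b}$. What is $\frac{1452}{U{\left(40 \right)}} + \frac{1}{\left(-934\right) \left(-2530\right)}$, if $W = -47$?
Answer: $- \frac{137244201553}{111061940} \approx -1235.7$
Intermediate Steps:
$U{\left(b \right)} = - \frac{47}{b}$
$\frac{1452}{U{\left(40 \right)}} + \frac{1}{\left(-934\right) \left(-2530\right)} = \frac{1452}{\left(-47\right) \frac{1}{40}} + \frac{1}{\left(-934\right) \left(-2530\right)} = \frac{1452}{\left(-47\right) \frac{1}{40}} - - \frac{1}{2363020} = \frac{1452}{- \frac{47}{40}} + \frac{1}{2363020} = 1452 \left(- \frac{40}{47}\right) + \frac{1}{2363020} = - \frac{58080}{47} + \frac{1}{2363020} = - \frac{137244201553}{111061940}$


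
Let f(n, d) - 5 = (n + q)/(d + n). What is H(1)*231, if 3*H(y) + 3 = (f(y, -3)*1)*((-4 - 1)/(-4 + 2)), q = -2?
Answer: 3311/4 ≈ 827.75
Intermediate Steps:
f(n, d) = 5 + (-2 + n)/(d + n) (f(n, d) = 5 + (n - 2)/(d + n) = 5 + (-2 + n)/(d + n))
H(y) = -1 + 5*(-17 + 6*y)/(6*(-3 + y)) (H(y) = -1 + ((((-2 + 5*(-3) + 6*y)/(-3 + y))*1)*((-4 - 1)/(-4 + 2)))/3 = -1 + ((((-2 - 15 + 6*y)/(-3 + y))*1)*(-5/(-2)))/3 = -1 + ((((-17 + 6*y)/(-3 + y))*1)*(-5*(-1/2)))/3 = -1 + (((-17 + 6*y)/(-3 + y))*(5/2))/3 = -1 + (5*(-17 + 6*y)/(2*(-3 + y)))/3 = -1 + 5*(-17 + 6*y)/(6*(-3 + y)))
H(1)*231 = ((-67 + 24*1)/(6*(-3 + 1)))*231 = ((1/6)*(-67 + 24)/(-2))*231 = ((1/6)*(-1/2)*(-43))*231 = (43/12)*231 = 3311/4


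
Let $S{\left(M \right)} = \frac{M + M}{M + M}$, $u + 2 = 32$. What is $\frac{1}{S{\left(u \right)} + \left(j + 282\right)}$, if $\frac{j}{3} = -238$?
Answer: $- \frac{1}{431} \approx -0.0023202$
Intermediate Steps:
$j = -714$ ($j = 3 \left(-238\right) = -714$)
$u = 30$ ($u = -2 + 32 = 30$)
$S{\left(M \right)} = 1$ ($S{\left(M \right)} = \frac{2 M}{2 M} = 2 M \frac{1}{2 M} = 1$)
$\frac{1}{S{\left(u \right)} + \left(j + 282\right)} = \frac{1}{1 + \left(-714 + 282\right)} = \frac{1}{1 - 432} = \frac{1}{-431} = - \frac{1}{431}$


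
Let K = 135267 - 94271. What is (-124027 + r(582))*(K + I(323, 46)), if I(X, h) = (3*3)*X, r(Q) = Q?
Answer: -5419605835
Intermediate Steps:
K = 40996
I(X, h) = 9*X
(-124027 + r(582))*(K + I(323, 46)) = (-124027 + 582)*(40996 + 9*323) = -123445*(40996 + 2907) = -123445*43903 = -5419605835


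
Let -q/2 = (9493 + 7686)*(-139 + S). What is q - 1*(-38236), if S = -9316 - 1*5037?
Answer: 497954372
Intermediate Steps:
S = -14353 (S = -9316 - 5037 = -14353)
q = 497916136 (q = -2*(9493 + 7686)*(-139 - 14353) = -34358*(-14492) = -2*(-248958068) = 497916136)
q - 1*(-38236) = 497916136 - 1*(-38236) = 497916136 + 38236 = 497954372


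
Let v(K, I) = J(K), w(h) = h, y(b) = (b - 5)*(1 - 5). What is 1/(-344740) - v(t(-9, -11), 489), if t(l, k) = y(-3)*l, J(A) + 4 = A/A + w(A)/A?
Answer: 689479/344740 ≈ 2.0000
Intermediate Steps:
y(b) = 20 - 4*b (y(b) = (-5 + b)*(-4) = 20 - 4*b)
J(A) = -2 (J(A) = -4 + (A/A + A/A) = -4 + (1 + 1) = -4 + 2 = -2)
t(l, k) = 32*l (t(l, k) = (20 - 4*(-3))*l = (20 + 12)*l = 32*l)
v(K, I) = -2
1/(-344740) - v(t(-9, -11), 489) = 1/(-344740) - 1*(-2) = -1/344740 + 2 = 689479/344740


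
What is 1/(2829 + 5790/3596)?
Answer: 1798/5089437 ≈ 0.00035328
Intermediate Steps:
1/(2829 + 5790/3596) = 1/(2829 + 5790*(1/3596)) = 1/(2829 + 2895/1798) = 1/(5089437/1798) = 1798/5089437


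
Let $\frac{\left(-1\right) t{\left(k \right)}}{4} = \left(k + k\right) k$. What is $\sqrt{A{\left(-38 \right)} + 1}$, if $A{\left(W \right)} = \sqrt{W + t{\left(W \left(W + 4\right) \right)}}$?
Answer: $\sqrt{1 + 5 i \sqrt{534166}} \approx 42.751 + 42.74 i$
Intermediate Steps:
$t{\left(k \right)} = - 8 k^{2}$ ($t{\left(k \right)} = - 4 \left(k + k\right) k = - 4 \cdot 2 k k = - 4 \cdot 2 k^{2} = - 8 k^{2}$)
$A{\left(W \right)} = \sqrt{W - 8 W^{2} \left(4 + W\right)^{2}}$ ($A{\left(W \right)} = \sqrt{W - 8 \left(W \left(W + 4\right)\right)^{2}} = \sqrt{W - 8 \left(W \left(4 + W\right)\right)^{2}} = \sqrt{W - 8 W^{2} \left(4 + W\right)^{2}}$)
$\sqrt{A{\left(-38 \right)} + 1} = \sqrt{\sqrt{- 38 \left(1 - - 304 \left(4 - 38\right)^{2}\right)} + 1} = \sqrt{\sqrt{- 38 \left(1 - - 304 \left(-34\right)^{2}\right)} + 1} = \sqrt{\sqrt{- 38 \left(1 - \left(-304\right) 1156\right)} + 1} = \sqrt{\sqrt{- 38 \left(1 + 351424\right)} + 1} = \sqrt{\sqrt{\left(-38\right) 351425} + 1} = \sqrt{\sqrt{-13354150} + 1} = \sqrt{5 i \sqrt{534166} + 1} = \sqrt{1 + 5 i \sqrt{534166}}$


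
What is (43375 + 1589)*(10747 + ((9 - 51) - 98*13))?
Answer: 424055484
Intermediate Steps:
(43375 + 1589)*(10747 + ((9 - 51) - 98*13)) = 44964*(10747 + (-42 - 1274)) = 44964*(10747 - 1316) = 44964*9431 = 424055484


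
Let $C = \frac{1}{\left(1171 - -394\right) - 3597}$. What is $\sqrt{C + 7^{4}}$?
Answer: $\frac{\sqrt{619611537}}{508} \approx 49.0$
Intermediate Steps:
$C = - \frac{1}{2032}$ ($C = \frac{1}{\left(1171 + 394\right) - 3597} = \frac{1}{1565 - 3597} = \frac{1}{-2032} = - \frac{1}{2032} \approx -0.00049213$)
$\sqrt{C + 7^{4}} = \sqrt{- \frac{1}{2032} + 7^{4}} = \sqrt{- \frac{1}{2032} + 2401} = \sqrt{\frac{4878831}{2032}} = \frac{\sqrt{619611537}}{508}$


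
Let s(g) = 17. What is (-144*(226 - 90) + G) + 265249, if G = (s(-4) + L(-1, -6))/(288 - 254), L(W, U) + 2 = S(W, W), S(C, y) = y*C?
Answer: 4176313/17 ≈ 2.4567e+5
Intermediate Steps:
S(C, y) = C*y
L(W, U) = -2 + W**2 (L(W, U) = -2 + W*W = -2 + W**2)
G = 8/17 (G = (17 + (-2 + (-1)**2))/(288 - 254) = (17 + (-2 + 1))/34 = (17 - 1)*(1/34) = 16*(1/34) = 8/17 ≈ 0.47059)
(-144*(226 - 90) + G) + 265249 = (-144*(226 - 90) + 8/17) + 265249 = (-144*136 + 8/17) + 265249 = (-19584 + 8/17) + 265249 = -332920/17 + 265249 = 4176313/17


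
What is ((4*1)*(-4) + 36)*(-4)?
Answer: -80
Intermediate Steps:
((4*1)*(-4) + 36)*(-4) = (4*(-4) + 36)*(-4) = (-16 + 36)*(-4) = 20*(-4) = -80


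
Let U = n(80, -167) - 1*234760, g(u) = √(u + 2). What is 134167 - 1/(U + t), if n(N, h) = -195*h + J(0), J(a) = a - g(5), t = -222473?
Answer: 24196067235508907/180342910217 - √7/180342910217 ≈ 1.3417e+5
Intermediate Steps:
g(u) = √(2 + u)
J(a) = a - √7 (J(a) = a - √(2 + 5) = a - √7)
n(N, h) = -√7 - 195*h (n(N, h) = -195*h + (0 - √7) = -195*h - √7 = -√7 - 195*h)
U = -202195 - √7 (U = (-√7 - 195*(-167)) - 1*234760 = (-√7 + 32565) - 234760 = (32565 - √7) - 234760 = -202195 - √7 ≈ -2.0220e+5)
134167 - 1/(U + t) = 134167 - 1/((-202195 - √7) - 222473) = 134167 - 1/(-424668 - √7)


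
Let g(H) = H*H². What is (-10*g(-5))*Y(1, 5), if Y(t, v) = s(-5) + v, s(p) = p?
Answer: 0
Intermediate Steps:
g(H) = H³
Y(t, v) = -5 + v
(-10*g(-5))*Y(1, 5) = (-10*(-5)³)*(-5 + 5) = -10*(-125)*0 = 1250*0 = 0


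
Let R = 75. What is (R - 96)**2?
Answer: 441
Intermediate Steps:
(R - 96)**2 = (75 - 96)**2 = (-21)**2 = 441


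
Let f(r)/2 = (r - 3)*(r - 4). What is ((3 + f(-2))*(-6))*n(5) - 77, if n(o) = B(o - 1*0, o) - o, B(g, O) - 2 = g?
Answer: -833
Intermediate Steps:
B(g, O) = 2 + g
f(r) = 2*(-4 + r)*(-3 + r) (f(r) = 2*((r - 3)*(r - 4)) = 2*((-3 + r)*(-4 + r)) = 2*((-4 + r)*(-3 + r)) = 2*(-4 + r)*(-3 + r))
n(o) = 2 (n(o) = (2 + (o - 1*0)) - o = (2 + (o + 0)) - o = (2 + o) - o = 2)
((3 + f(-2))*(-6))*n(5) - 77 = ((3 + (24 - 14*(-2) + 2*(-2)²))*(-6))*2 - 77 = ((3 + (24 + 28 + 2*4))*(-6))*2 - 77 = ((3 + (24 + 28 + 8))*(-6))*2 - 77 = ((3 + 60)*(-6))*2 - 77 = (63*(-6))*2 - 77 = -378*2 - 77 = -756 - 77 = -833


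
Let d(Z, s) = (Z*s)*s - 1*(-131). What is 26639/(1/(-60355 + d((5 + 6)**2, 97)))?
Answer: 28723901335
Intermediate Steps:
d(Z, s) = 131 + Z*s**2 (d(Z, s) = Z*s**2 + 131 = 131 + Z*s**2)
26639/(1/(-60355 + d((5 + 6)**2, 97))) = 26639/(1/(-60355 + (131 + (5 + 6)**2*97**2))) = 26639/(1/(-60355 + (131 + 11**2*9409))) = 26639/(1/(-60355 + (131 + 121*9409))) = 26639/(1/(-60355 + (131 + 1138489))) = 26639/(1/(-60355 + 1138620)) = 26639/(1/1078265) = 26639*1078265 = 28723901335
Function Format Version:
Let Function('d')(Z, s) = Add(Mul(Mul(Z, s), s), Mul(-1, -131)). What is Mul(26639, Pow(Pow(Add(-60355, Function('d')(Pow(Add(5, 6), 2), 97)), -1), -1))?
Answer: 28723901335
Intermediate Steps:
Function('d')(Z, s) = Add(131, Mul(Z, Pow(s, 2))) (Function('d')(Z, s) = Add(Mul(Z, Pow(s, 2)), 131) = Add(131, Mul(Z, Pow(s, 2))))
Mul(26639, Pow(Pow(Add(-60355, Function('d')(Pow(Add(5, 6), 2), 97)), -1), -1)) = Mul(26639, Pow(Pow(Add(-60355, Add(131, Mul(Pow(Add(5, 6), 2), Pow(97, 2)))), -1), -1)) = Mul(26639, Pow(Pow(Add(-60355, Add(131, Mul(Pow(11, 2), 9409))), -1), -1)) = Mul(26639, Pow(Pow(Add(-60355, Add(131, Mul(121, 9409))), -1), -1)) = Mul(26639, Pow(Pow(Add(-60355, Add(131, 1138489)), -1), -1)) = Mul(26639, Pow(Pow(Add(-60355, 1138620), -1), -1)) = Mul(26639, Pow(Pow(1078265, -1), -1)) = Mul(26639, Pow(Rational(1, 1078265), -1)) = Mul(26639, 1078265) = 28723901335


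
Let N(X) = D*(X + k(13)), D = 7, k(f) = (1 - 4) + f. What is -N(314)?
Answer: -2268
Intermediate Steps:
k(f) = -3 + f
N(X) = 70 + 7*X (N(X) = 7*(X + (-3 + 13)) = 7*(X + 10) = 7*(10 + X) = 70 + 7*X)
-N(314) = -(70 + 7*314) = -(70 + 2198) = -1*2268 = -2268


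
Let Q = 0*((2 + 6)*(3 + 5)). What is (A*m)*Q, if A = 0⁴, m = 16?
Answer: 0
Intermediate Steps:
A = 0
Q = 0 (Q = 0*(8*8) = 0*64 = 0)
(A*m)*Q = (0*16)*0 = 0*0 = 0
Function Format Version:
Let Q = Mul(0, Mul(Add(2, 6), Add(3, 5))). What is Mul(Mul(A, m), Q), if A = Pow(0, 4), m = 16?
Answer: 0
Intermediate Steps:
A = 0
Q = 0 (Q = Mul(0, Mul(8, 8)) = Mul(0, 64) = 0)
Mul(Mul(A, m), Q) = Mul(Mul(0, 16), 0) = Mul(0, 0) = 0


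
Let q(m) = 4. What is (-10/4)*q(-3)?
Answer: -10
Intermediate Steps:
(-10/4)*q(-3) = -10/4*4 = -10*¼*4 = -5/2*4 = -10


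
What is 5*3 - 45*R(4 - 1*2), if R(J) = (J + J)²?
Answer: -705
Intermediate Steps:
R(J) = 4*J² (R(J) = (2*J)² = 4*J²)
5*3 - 45*R(4 - 1*2) = 5*3 - 180*(4 - 1*2)² = 15 - 180*(4 - 2)² = 15 - 180*2² = 15 - 180*4 = 15 - 45*16 = 15 - 720 = -705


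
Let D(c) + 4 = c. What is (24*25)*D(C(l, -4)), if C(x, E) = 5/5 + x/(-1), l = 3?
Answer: -3600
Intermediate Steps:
C(x, E) = 1 - x (C(x, E) = 5*(⅕) + x*(-1) = 1 - x)
D(c) = -4 + c
(24*25)*D(C(l, -4)) = (24*25)*(-4 + (1 - 1*3)) = 600*(-4 + (1 - 3)) = 600*(-4 - 2) = 600*(-6) = -3600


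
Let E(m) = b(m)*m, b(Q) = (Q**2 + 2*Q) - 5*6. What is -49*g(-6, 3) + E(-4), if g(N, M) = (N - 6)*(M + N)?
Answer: -1676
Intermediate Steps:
b(Q) = -30 + Q**2 + 2*Q (b(Q) = (Q**2 + 2*Q) - 30 = -30 + Q**2 + 2*Q)
E(m) = m*(-30 + m**2 + 2*m) (E(m) = (-30 + m**2 + 2*m)*m = m*(-30 + m**2 + 2*m))
g(N, M) = (-6 + N)*(M + N)
-49*g(-6, 3) + E(-4) = -49*((-6)**2 - 6*3 - 6*(-6) + 3*(-6)) - 4*(-30 + (-4)**2 + 2*(-4)) = -49*(36 - 18 + 36 - 18) - 4*(-30 + 16 - 8) = -49*36 - 4*(-22) = -1764 + 88 = -1676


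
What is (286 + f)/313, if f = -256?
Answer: 30/313 ≈ 0.095847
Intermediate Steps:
(286 + f)/313 = (286 - 256)/313 = 30*(1/313) = 30/313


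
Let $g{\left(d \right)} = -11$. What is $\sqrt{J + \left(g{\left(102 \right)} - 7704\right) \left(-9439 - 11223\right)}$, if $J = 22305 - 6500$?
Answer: $\sqrt{159423135} \approx 12626.0$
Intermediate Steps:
$J = 15805$ ($J = 22305 - 6500 = 15805$)
$\sqrt{J + \left(g{\left(102 \right)} - 7704\right) \left(-9439 - 11223\right)} = \sqrt{15805 + \left(-11 - 7704\right) \left(-9439 - 11223\right)} = \sqrt{15805 - -159407330} = \sqrt{15805 + 159407330} = \sqrt{159423135}$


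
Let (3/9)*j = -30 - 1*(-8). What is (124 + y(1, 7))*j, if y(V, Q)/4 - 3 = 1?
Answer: -9240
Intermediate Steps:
y(V, Q) = 16 (y(V, Q) = 12 + 4*1 = 12 + 4 = 16)
j = -66 (j = 3*(-30 - 1*(-8)) = 3*(-30 + 8) = 3*(-22) = -66)
(124 + y(1, 7))*j = (124 + 16)*(-66) = 140*(-66) = -9240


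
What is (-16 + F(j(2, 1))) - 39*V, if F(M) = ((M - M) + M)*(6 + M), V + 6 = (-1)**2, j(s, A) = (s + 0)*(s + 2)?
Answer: 291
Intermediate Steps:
j(s, A) = s*(2 + s)
V = -5 (V = -6 + (-1)**2 = -6 + 1 = -5)
F(M) = M*(6 + M) (F(M) = (0 + M)*(6 + M) = M*(6 + M))
(-16 + F(j(2, 1))) - 39*V = (-16 + (2*(2 + 2))*(6 + 2*(2 + 2))) - 39*(-5) = (-16 + (2*4)*(6 + 2*4)) + 195 = (-16 + 8*(6 + 8)) + 195 = (-16 + 8*14) + 195 = (-16 + 112) + 195 = 96 + 195 = 291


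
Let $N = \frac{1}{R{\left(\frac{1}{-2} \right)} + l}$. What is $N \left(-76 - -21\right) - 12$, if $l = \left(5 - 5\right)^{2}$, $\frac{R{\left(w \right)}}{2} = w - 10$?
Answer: $- \frac{197}{21} \approx -9.381$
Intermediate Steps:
$R{\left(w \right)} = -20 + 2 w$ ($R{\left(w \right)} = 2 \left(w - 10\right) = 2 \left(-10 + w\right) = -20 + 2 w$)
$l = 0$ ($l = 0^{2} = 0$)
$N = - \frac{1}{21}$ ($N = \frac{1}{\left(-20 + \frac{2}{-2}\right) + 0} = \frac{1}{\left(-20 + 2 \left(- \frac{1}{2}\right)\right) + 0} = \frac{1}{\left(-20 - 1\right) + 0} = \frac{1}{-21 + 0} = \frac{1}{-21} = - \frac{1}{21} \approx -0.047619$)
$N \left(-76 - -21\right) - 12 = - \frac{-76 - -21}{21} - 12 = - \frac{-76 + 21}{21} - 12 = \left(- \frac{1}{21}\right) \left(-55\right) - 12 = \frac{55}{21} - 12 = - \frac{197}{21}$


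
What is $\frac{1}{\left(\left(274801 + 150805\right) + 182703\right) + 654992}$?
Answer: $\frac{1}{1263301} \approx 7.9158 \cdot 10^{-7}$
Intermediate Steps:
$\frac{1}{\left(\left(274801 + 150805\right) + 182703\right) + 654992} = \frac{1}{\left(425606 + 182703\right) + 654992} = \frac{1}{608309 + 654992} = \frac{1}{1263301}$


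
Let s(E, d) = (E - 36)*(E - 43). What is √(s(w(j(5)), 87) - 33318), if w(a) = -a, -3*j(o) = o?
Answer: I*√287090/3 ≈ 178.6*I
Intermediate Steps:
j(o) = -o/3
s(E, d) = (-43 + E)*(-36 + E) (s(E, d) = (-36 + E)*(-43 + E) = (-43 + E)*(-36 + E))
√(s(w(j(5)), 87) - 33318) = √((1548 + (-(-1)*5/3)² - (-79)*(-⅓*5)) - 33318) = √((1548 + (-1*(-5/3))² - (-79)*(-5)/3) - 33318) = √((1548 + (5/3)² - 79*5/3) - 33318) = √((1548 + 25/9 - 395/3) - 33318) = √(12772/9 - 33318) = √(-287090/9) = I*√287090/3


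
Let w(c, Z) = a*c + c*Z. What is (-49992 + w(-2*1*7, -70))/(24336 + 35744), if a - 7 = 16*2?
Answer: -24779/30040 ≈ -0.82487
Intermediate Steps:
a = 39 (a = 7 + 16*2 = 7 + 32 = 39)
w(c, Z) = 39*c + Z*c (w(c, Z) = 39*c + c*Z = 39*c + Z*c)
(-49992 + w(-2*1*7, -70))/(24336 + 35744) = (-49992 + (-2*1*7)*(39 - 70))/(24336 + 35744) = (-49992 - 2*7*(-31))/60080 = (-49992 - 14*(-31))*(1/60080) = (-49992 + 434)*(1/60080) = -49558*1/60080 = -24779/30040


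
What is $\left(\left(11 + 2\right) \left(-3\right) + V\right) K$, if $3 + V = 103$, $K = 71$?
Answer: $4331$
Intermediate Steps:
$V = 100$ ($V = -3 + 103 = 100$)
$\left(\left(11 + 2\right) \left(-3\right) + V\right) K = \left(\left(11 + 2\right) \left(-3\right) + 100\right) 71 = \left(13 \left(-3\right) + 100\right) 71 = \left(-39 + 100\right) 71 = 61 \cdot 71 = 4331$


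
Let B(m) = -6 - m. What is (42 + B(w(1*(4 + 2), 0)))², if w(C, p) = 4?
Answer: 1024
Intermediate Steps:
(42 + B(w(1*(4 + 2), 0)))² = (42 + (-6 - 1*4))² = (42 + (-6 - 4))² = (42 - 10)² = 32² = 1024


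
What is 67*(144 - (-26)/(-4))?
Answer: 18425/2 ≈ 9212.5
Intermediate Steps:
67*(144 - (-26)/(-4)) = 67*(144 - (-26)*(-1)/4) = 67*(144 - 26*¼) = 67*(144 - 13/2) = 67*(275/2) = 18425/2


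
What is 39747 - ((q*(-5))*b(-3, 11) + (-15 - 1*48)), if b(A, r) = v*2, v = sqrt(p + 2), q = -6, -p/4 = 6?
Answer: 39810 - 60*I*sqrt(22) ≈ 39810.0 - 281.42*I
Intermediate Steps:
p = -24 (p = -4*6 = -24)
v = I*sqrt(22) (v = sqrt(-24 + 2) = sqrt(-22) = I*sqrt(22) ≈ 4.6904*I)
b(A, r) = 2*I*sqrt(22) (b(A, r) = (I*sqrt(22))*2 = 2*I*sqrt(22))
39747 - ((q*(-5))*b(-3, 11) + (-15 - 1*48)) = 39747 - ((-6*(-5))*(2*I*sqrt(22)) + (-15 - 1*48)) = 39747 - (30*(2*I*sqrt(22)) + (-15 - 48)) = 39747 - (60*I*sqrt(22) - 63) = 39747 - (-63 + 60*I*sqrt(22)) = 39747 + (63 - 60*I*sqrt(22)) = 39810 - 60*I*sqrt(22)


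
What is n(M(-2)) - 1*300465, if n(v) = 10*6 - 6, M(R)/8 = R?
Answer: -300411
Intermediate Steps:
M(R) = 8*R
n(v) = 54 (n(v) = 60 - 6 = 54)
n(M(-2)) - 1*300465 = 54 - 1*300465 = 54 - 300465 = -300411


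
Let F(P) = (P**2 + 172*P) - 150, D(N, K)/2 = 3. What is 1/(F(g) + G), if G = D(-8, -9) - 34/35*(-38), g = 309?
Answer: 35/5198267 ≈ 6.7330e-6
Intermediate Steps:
D(N, K) = 6 (D(N, K) = 2*3 = 6)
F(P) = -150 + P**2 + 172*P
G = 1502/35 (G = 6 - 34/35*(-38) = 6 + 1292/35 = 1502/35 ≈ 42.914)
1/(F(g) + G) = 1/((-150 + 309**2 + 172*309) + 1502/35) = 1/((-150 + 95481 + 53148) + 1502/35) = 1/(148479 + 1502/35) = 1/(5198267/35) = 35/5198267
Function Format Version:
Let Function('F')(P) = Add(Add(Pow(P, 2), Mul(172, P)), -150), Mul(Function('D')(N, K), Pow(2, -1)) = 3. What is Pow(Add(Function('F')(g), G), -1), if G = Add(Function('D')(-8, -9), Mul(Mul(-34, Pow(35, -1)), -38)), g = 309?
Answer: Rational(35, 5198267) ≈ 6.7330e-6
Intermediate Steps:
Function('D')(N, K) = 6 (Function('D')(N, K) = Mul(2, 3) = 6)
Function('F')(P) = Add(-150, Pow(P, 2), Mul(172, P))
G = Rational(1502, 35) (G = Add(6, Mul(Mul(-34, Pow(35, -1)), -38)) = Add(6, Mul(Mul(-34, Rational(1, 35)), -38)) = Add(6, Mul(Rational(-34, 35), -38)) = Add(6, Rational(1292, 35)) = Rational(1502, 35) ≈ 42.914)
Pow(Add(Function('F')(g), G), -1) = Pow(Add(Add(-150, Pow(309, 2), Mul(172, 309)), Rational(1502, 35)), -1) = Pow(Add(Add(-150, 95481, 53148), Rational(1502, 35)), -1) = Pow(Add(148479, Rational(1502, 35)), -1) = Pow(Rational(5198267, 35), -1) = Rational(35, 5198267)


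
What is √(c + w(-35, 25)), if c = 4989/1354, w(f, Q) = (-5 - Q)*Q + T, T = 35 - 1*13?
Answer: I*√1327898942/1354 ≈ 26.913*I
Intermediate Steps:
T = 22 (T = 35 - 13 = 22)
w(f, Q) = 22 + Q*(-5 - Q) (w(f, Q) = (-5 - Q)*Q + 22 = Q*(-5 - Q) + 22 = 22 + Q*(-5 - Q))
c = 4989/1354 (c = 4989*(1/1354) = 4989/1354 ≈ 3.6846)
√(c + w(-35, 25)) = √(4989/1354 + (22 - 1*25² - 5*25)) = √(4989/1354 + (22 - 1*625 - 125)) = √(4989/1354 + (22 - 625 - 125)) = √(4989/1354 - 728) = √(-980723/1354) = I*√1327898942/1354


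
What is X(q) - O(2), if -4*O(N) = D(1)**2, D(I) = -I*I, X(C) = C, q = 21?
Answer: 85/4 ≈ 21.250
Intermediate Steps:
D(I) = -I**2
O(N) = -1/4 (O(N) = -(-1*1**2)**2/4 = -(-1*1)**2/4 = -1/4*(-1)**2 = -1/4*1 = -1/4)
X(q) - O(2) = 21 - 1*(-1/4) = 21 + 1/4 = 85/4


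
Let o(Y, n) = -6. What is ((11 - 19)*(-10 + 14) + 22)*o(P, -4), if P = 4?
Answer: 60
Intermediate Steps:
((11 - 19)*(-10 + 14) + 22)*o(P, -4) = ((11 - 19)*(-10 + 14) + 22)*(-6) = (-8*4 + 22)*(-6) = (-32 + 22)*(-6) = -10*(-6) = 60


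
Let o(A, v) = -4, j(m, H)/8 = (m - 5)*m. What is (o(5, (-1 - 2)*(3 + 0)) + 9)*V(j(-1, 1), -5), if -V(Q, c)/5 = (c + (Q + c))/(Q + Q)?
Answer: -475/48 ≈ -9.8958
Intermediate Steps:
j(m, H) = 8*m*(-5 + m) (j(m, H) = 8*((m - 5)*m) = 8*((-5 + m)*m) = 8*(m*(-5 + m)) = 8*m*(-5 + m))
V(Q, c) = -5*(Q + 2*c)/(2*Q) (V(Q, c) = -5*(c + (Q + c))/(Q + Q) = -5*(Q + 2*c)/(2*Q))
(o(5, (-1 - 2)*(3 + 0)) + 9)*V(j(-1, 1), -5) = (-4 + 9)*(-5/2 - 5*(-5)/8*(-1)*(-5 - 1)) = 5*(-5/2 - 5*(-5)/8*(-1)*(-6)) = 5*(-5/2 - 5*(-5)/48) = 5*(-5/2 - 5*(-5)*1/48) = 5*(-5/2 + 25/48) = 5*(-95/48) = -475/48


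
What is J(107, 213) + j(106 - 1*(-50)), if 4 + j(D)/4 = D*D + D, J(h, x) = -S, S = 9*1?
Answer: 97943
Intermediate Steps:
S = 9
J(h, x) = -9 (J(h, x) = -1*9 = -9)
j(D) = -16 + 4*D + 4*D² (j(D) = -16 + 4*(D*D + D) = -16 + 4*(D² + D) = -16 + 4*(D + D²) = -16 + (4*D + 4*D²) = -16 + 4*D + 4*D²)
J(107, 213) + j(106 - 1*(-50)) = -9 + (-16 + 4*(106 - 1*(-50)) + 4*(106 - 1*(-50))²) = -9 + (-16 + 4*(106 + 50) + 4*(106 + 50)²) = -9 + (-16 + 4*156 + 4*156²) = -9 + (-16 + 624 + 4*24336) = -9 + (-16 + 624 + 97344) = -9 + 97952 = 97943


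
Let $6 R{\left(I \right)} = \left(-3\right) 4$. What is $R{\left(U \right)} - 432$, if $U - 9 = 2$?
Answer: $-434$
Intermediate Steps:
$U = 11$ ($U = 9 + 2 = 11$)
$R{\left(I \right)} = -2$ ($R{\left(I \right)} = \frac{\left(-3\right) 4}{6} = \frac{1}{6} \left(-12\right) = -2$)
$R{\left(U \right)} - 432 = -2 - 432 = -434$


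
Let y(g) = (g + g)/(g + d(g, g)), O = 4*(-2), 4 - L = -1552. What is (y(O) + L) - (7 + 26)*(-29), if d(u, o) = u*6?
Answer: 17593/7 ≈ 2513.3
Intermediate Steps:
d(u, o) = 6*u
L = 1556 (L = 4 - 1*(-1552) = 4 + 1552 = 1556)
O = -8
y(g) = 2/7 (y(g) = (g + g)/(g + 6*g) = (2*g)/((7*g)) = (2*g)*(1/(7*g)) = 2/7)
(y(O) + L) - (7 + 26)*(-29) = (2/7 + 1556) - (7 + 26)*(-29) = 10894/7 - 33*(-29) = 10894/7 - 1*(-957) = 10894/7 + 957 = 17593/7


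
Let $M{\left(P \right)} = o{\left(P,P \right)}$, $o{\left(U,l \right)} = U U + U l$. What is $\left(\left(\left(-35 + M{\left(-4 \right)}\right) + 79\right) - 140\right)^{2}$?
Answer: $4096$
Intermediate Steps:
$o{\left(U,l \right)} = U^{2} + U l$
$M{\left(P \right)} = 2 P^{2}$ ($M{\left(P \right)} = P \left(P + P\right) = P 2 P = 2 P^{2}$)
$\left(\left(\left(-35 + M{\left(-4 \right)}\right) + 79\right) - 140\right)^{2} = \left(\left(\left(-35 + 2 \left(-4\right)^{2}\right) + 79\right) - 140\right)^{2} = \left(\left(\left(-35 + 2 \cdot 16\right) + 79\right) - 140\right)^{2} = \left(\left(\left(-35 + 32\right) + 79\right) - 140\right)^{2} = \left(\left(-3 + 79\right) - 140\right)^{2} = \left(76 - 140\right)^{2} = \left(-64\right)^{2} = 4096$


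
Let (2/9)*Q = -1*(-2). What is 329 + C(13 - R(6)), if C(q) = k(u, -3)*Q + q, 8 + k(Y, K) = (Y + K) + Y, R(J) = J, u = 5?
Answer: 327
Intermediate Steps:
k(Y, K) = -8 + K + 2*Y (k(Y, K) = -8 + ((Y + K) + Y) = -8 + ((K + Y) + Y) = -8 + (K + 2*Y) = -8 + K + 2*Y)
Q = 9 (Q = 9*(-1*(-2))/2 = (9/2)*2 = 9)
C(q) = -9 + q (C(q) = (-8 - 3 + 2*5)*9 + q = (-8 - 3 + 10)*9 + q = -1*9 + q = -9 + q)
329 + C(13 - R(6)) = 329 + (-9 + (13 - 1*6)) = 329 + (-9 + (13 - 6)) = 329 + (-9 + 7) = 329 - 2 = 327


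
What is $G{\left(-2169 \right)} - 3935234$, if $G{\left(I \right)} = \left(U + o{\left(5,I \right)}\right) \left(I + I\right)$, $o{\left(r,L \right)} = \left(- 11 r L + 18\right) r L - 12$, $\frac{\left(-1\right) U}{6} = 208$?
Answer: $5613154396576$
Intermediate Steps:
$U = -1248$ ($U = \left(-6\right) 208 = -1248$)
$o{\left(r,L \right)} = -12 + L r \left(18 - 11 L r\right)$ ($o{\left(r,L \right)} = \left(- 11 L r + 18\right) r L - 12 = \left(18 - 11 L r\right) r L - 12 = r \left(18 - 11 L r\right) L - 12 = L r \left(18 - 11 L r\right) - 12 = -12 + L r \left(18 - 11 L r\right)$)
$G{\left(I \right)} = 2 I \left(-1260 - 275 I^{2} + 90 I\right)$ ($G{\left(I \right)} = \left(-1248 - \left(12 - 18 I 5 + 11 I^{2} \cdot 5^{2}\right)\right) \left(I + I\right) = \left(-1248 - \left(12 - 90 I + 11 I^{2} \cdot 25\right)\right) 2 I = \left(-1248 - \left(12 - 90 I + 275 I^{2}\right)\right) 2 I = \left(-1260 - 275 I^{2} + 90 I\right) 2 I = 2 I \left(-1260 - 275 I^{2} + 90 I\right)$)
$G{\left(-2169 \right)} - 3935234 = 10 \left(-2169\right) \left(-252 - 55 \left(-2169\right)^{2} + 18 \left(-2169\right)\right) - 3935234 = 10 \left(-2169\right) \left(-252 - 258750855 - 39042\right) - 3935234 = 10 \left(-2169\right) \left(-258790149\right) - 3935234 = 5613158331810 - 3935234 = 5613154396576$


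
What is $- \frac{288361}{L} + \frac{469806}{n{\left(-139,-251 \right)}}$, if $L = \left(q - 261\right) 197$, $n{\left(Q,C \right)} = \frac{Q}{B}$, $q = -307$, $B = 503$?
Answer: $- \frac{26442374242349}{15553544} \approx -1.7001 \cdot 10^{6}$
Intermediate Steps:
$n{\left(Q,C \right)} = \frac{Q}{503}$
$L = -111896$ ($L = \left(-307 - 261\right) 197 = \left(-568\right) 197 = -111896$)
$- \frac{288361}{L} + \frac{469806}{n{\left(-139,-251 \right)}} = - \frac{288361}{-111896} + \frac{469806}{\frac{1}{503} \left(-139\right)} = \left(-288361\right) \left(- \frac{1}{111896}\right) + \frac{469806}{- \frac{139}{503}} = \frac{288361}{111896} + 469806 \left(- \frac{503}{139}\right) = \frac{288361}{111896} - \frac{236312418}{139} = - \frac{26442374242349}{15553544}$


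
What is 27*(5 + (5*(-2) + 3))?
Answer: -54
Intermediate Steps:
27*(5 + (5*(-2) + 3)) = 27*(5 + (-10 + 3)) = 27*(5 - 7) = 27*(-2) = -54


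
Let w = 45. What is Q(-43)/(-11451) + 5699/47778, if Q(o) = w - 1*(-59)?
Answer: 20096779/182368626 ≈ 0.11020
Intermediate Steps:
Q(o) = 104 (Q(o) = 45 - 1*(-59) = 45 + 59 = 104)
Q(-43)/(-11451) + 5699/47778 = 104/(-11451) + 5699/47778 = 104*(-1/11451) + 5699*(1/47778) = -104/11451 + 5699/47778 = 20096779/182368626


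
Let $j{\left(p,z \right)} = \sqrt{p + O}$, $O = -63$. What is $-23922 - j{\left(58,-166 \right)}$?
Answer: $-23922 - i \sqrt{5} \approx -23922.0 - 2.2361 i$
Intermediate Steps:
$j{\left(p,z \right)} = \sqrt{-63 + p}$ ($j{\left(p,z \right)} = \sqrt{p - 63} = \sqrt{-63 + p}$)
$-23922 - j{\left(58,-166 \right)} = -23922 - \sqrt{-63 + 58} = -23922 - \sqrt{-5} = -23922 - i \sqrt{5}$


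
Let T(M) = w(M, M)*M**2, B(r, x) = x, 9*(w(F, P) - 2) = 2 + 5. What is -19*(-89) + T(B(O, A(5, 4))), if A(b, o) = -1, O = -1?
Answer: 15244/9 ≈ 1693.8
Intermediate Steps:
w(F, P) = 25/9 (w(F, P) = 2 + (2 + 5)/9 = 2 + (1/9)*7 = 2 + 7/9 = 25/9)
T(M) = 25*M**2/9
-19*(-89) + T(B(O, A(5, 4))) = -19*(-89) + (25/9)*(-1)**2 = 1691 + (25/9)*1 = 1691 + 25/9 = 15244/9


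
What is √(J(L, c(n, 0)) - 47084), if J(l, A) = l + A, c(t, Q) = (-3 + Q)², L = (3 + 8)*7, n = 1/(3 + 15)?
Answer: 3*I*√5222 ≈ 216.79*I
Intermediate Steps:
n = 1/18 ≈ 0.055556
L = 77 (L = 11*7 = 77)
J(l, A) = A + l
√(J(L, c(n, 0)) - 47084) = √(((-3 + 0)² + 77) - 47084) = √(((-3)² + 77) - 47084) = √((9 + 77) - 47084) = √(86 - 47084) = √(-46998) = 3*I*√5222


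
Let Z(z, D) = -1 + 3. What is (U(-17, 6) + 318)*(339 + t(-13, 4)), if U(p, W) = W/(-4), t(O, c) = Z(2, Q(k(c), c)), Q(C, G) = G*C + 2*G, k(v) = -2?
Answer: 215853/2 ≈ 1.0793e+5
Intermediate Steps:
Q(C, G) = 2*G + C*G (Q(C, G) = C*G + 2*G = 2*G + C*G)
Z(z, D) = 2
t(O, c) = 2
U(p, W) = -W/4 (U(p, W) = W*(-1/4) = -W/4)
(U(-17, 6) + 318)*(339 + t(-13, 4)) = (-1/4*6 + 318)*(339 + 2) = (-3/2 + 318)*341 = (633/2)*341 = 215853/2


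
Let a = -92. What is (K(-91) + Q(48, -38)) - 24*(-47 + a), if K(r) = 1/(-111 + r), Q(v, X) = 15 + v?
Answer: 686597/202 ≈ 3399.0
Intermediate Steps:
(K(-91) + Q(48, -38)) - 24*(-47 + a) = (1/(-111 - 91) + (15 + 48)) - 24*(-47 - 92) = (1/(-202) + 63) - 24*(-139) = (-1/202 + 63) + 3336 = 12725/202 + 3336 = 686597/202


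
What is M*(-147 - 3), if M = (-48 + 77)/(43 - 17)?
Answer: -2175/13 ≈ -167.31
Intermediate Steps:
M = 29/26 ≈ 1.1154
M*(-147 - 3) = 29*(-147 - 3)/26 = (29/26)*(-150) = -2175/13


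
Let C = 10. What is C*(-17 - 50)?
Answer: -670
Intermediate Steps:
C*(-17 - 50) = 10*(-17 - 50) = 10*(-67) = -670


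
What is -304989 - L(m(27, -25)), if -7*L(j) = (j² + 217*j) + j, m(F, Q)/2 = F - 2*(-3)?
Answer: -2116179/7 ≈ -3.0231e+5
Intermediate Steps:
m(F, Q) = 12 + 2*F (m(F, Q) = 2*(F - 2*(-3)) = 2*(F + 6) = 2*(6 + F) = 12 + 2*F)
L(j) = -218*j/7 - j²/7 (L(j) = -((j² + 217*j) + j)/7 = -(j² + 218*j)/7 = -218*j/7 - j²/7)
-304989 - L(m(27, -25)) = -304989 - (-1)*(12 + 2*27)*(218 + (12 + 2*27))/7 = -304989 - (-1)*(12 + 54)*(218 + (12 + 54))/7 = -304989 - (-1)*66*(218 + 66)/7 = -304989 - (-1)*66*284/7 = -304989 - 1*(-18744/7) = -304989 + 18744/7 = -2116179/7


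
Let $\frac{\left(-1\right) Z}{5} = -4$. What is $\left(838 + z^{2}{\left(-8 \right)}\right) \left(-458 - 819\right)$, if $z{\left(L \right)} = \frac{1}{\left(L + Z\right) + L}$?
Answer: $- \frac{17123293}{16} \approx -1.0702 \cdot 10^{6}$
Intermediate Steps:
$Z = 20$ ($Z = \left(-5\right) \left(-4\right) = 20$)
$z{\left(L \right)} = \frac{1}{20 + 2 L}$ ($z{\left(L \right)} = \frac{1}{\left(L + 20\right) + L} = \frac{1}{\left(20 + L\right) + L} = \frac{1}{20 + 2 L}$)
$\left(838 + z^{2}{\left(-8 \right)}\right) \left(-458 - 819\right) = \left(838 + \left(\frac{1}{2 \left(10 - 8\right)}\right)^{2}\right) \left(-458 - 819\right) = \left(838 + \left(\frac{1}{2 \cdot 2}\right)^{2}\right) \left(-1277\right) = \left(838 + \left(\frac{1}{2} \cdot \frac{1}{2}\right)^{2}\right) \left(-1277\right) = \left(838 + \left(\frac{1}{4}\right)^{2}\right) \left(-1277\right) = \left(838 + \frac{1}{16}\right) \left(-1277\right) = \frac{13409}{16} \left(-1277\right) = - \frac{17123293}{16}$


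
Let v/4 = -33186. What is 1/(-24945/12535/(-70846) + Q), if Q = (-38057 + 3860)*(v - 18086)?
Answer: 177610922/916105326325801209 ≈ 1.9388e-10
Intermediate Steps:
v = -132744 (v = 4*(-33186) = -132744)
Q = 5157933510 (Q = (-38057 + 3860)*(-132744 - 18086) = -34197*(-150830) = 5157933510)
1/(-24945/12535/(-70846) + Q) = 1/(-24945/12535/(-70846) + 5157933510) = 1/(-24945*1/12535*(-1/70846) + 5157933510) = 1/(-4989/2507*(-1/70846) + 5157933510) = 1/(4989/177610922 + 5157933510) = 1/(916105326325801209/177610922) = 177610922/916105326325801209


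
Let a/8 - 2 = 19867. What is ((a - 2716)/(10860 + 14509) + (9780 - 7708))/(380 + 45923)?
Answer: 52720804/1174660807 ≈ 0.044882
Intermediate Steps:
a = 158952 (a = 16 + 8*19867 = 16 + 158936 = 158952)
((a - 2716)/(10860 + 14509) + (9780 - 7708))/(380 + 45923) = ((158952 - 2716)/(10860 + 14509) + (9780 - 7708))/(380 + 45923) = (156236/25369 + 2072)/46303 = (156236*(1/25369) + 2072)*(1/46303) = (156236/25369 + 2072)*(1/46303) = (52720804/25369)*(1/46303) = 52720804/1174660807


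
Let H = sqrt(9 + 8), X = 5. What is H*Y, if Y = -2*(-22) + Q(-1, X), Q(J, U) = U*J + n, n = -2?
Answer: 37*sqrt(17) ≈ 152.55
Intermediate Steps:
H = sqrt(17) ≈ 4.1231
Q(J, U) = -2 + J*U (Q(J, U) = U*J - 2 = J*U - 2 = -2 + J*U)
Y = 37 (Y = -2*(-22) + (-2 - 1*5) = 44 + (-2 - 5) = 44 - 7 = 37)
H*Y = sqrt(17)*37 = 37*sqrt(17)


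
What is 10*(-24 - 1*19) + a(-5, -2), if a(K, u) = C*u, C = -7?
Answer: -416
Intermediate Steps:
a(K, u) = -7*u
10*(-24 - 1*19) + a(-5, -2) = 10*(-24 - 1*19) - 7*(-2) = 10*(-24 - 19) + 14 = 10*(-43) + 14 = -430 + 14 = -416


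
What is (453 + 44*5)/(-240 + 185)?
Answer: -673/55 ≈ -12.236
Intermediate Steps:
(453 + 44*5)/(-240 + 185) = (453 + 220)/(-55) = 673*(-1/55) = -673/55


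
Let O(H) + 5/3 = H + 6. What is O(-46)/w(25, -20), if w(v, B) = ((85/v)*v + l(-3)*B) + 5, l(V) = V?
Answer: -5/18 ≈ -0.27778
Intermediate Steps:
O(H) = 13/3 + H (O(H) = -5/3 + (H + 6) = -5/3 + (6 + H) = 13/3 + H)
w(v, B) = 90 - 3*B (w(v, B) = ((85/v)*v - 3*B) + 5 = (85 - 3*B) + 5 = 90 - 3*B)
O(-46)/w(25, -20) = (13/3 - 46)/(90 - 3*(-20)) = -125/(3*(90 + 60)) = -125/3/150 = -125/3*1/150 = -5/18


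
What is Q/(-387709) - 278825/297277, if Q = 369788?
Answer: -218032429201/115256968393 ≈ -1.8917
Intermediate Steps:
Q/(-387709) - 278825/297277 = 369788/(-387709) - 278825/297277 = 369788*(-1/387709) - 278825*1/297277 = -369788/387709 - 278825/297277 = -218032429201/115256968393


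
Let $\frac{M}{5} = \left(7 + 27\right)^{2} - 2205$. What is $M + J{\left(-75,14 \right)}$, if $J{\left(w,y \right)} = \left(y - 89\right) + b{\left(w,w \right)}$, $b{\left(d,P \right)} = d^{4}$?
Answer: $31635305$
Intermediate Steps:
$M = -5245$ ($M = 5 \left(\left(7 + 27\right)^{2} - 2205\right) = 5 \left(34^{2} - 2205\right) = 5 \left(1156 - 2205\right) = 5 \left(-1049\right) = -5245$)
$J{\left(w,y \right)} = -89 + y + w^{4}$ ($J{\left(w,y \right)} = \left(y - 89\right) + w^{4} = \left(-89 + y\right) + w^{4} = -89 + y + w^{4}$)
$M + J{\left(-75,14 \right)} = -5245 + \left(-89 + 14 + \left(-75\right)^{4}\right) = -5245 + \left(-89 + 14 + 31640625\right) = -5245 + 31640550 = 31635305$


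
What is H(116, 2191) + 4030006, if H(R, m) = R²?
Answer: 4043462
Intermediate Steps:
H(116, 2191) + 4030006 = 116² + 4030006 = 13456 + 4030006 = 4043462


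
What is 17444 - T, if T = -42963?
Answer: 60407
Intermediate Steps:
17444 - T = 17444 - 1*(-42963) = 17444 + 42963 = 60407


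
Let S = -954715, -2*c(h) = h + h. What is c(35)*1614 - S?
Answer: 898225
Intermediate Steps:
c(h) = -h (c(h) = -(h + h)/2 = -h)
c(35)*1614 - S = -1*35*1614 - 1*(-954715) = -35*1614 + 954715 = -56490 + 954715 = 898225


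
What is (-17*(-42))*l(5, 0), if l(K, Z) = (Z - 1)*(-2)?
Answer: 1428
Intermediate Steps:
l(K, Z) = 2 - 2*Z (l(K, Z) = (-1 + Z)*(-2) = 2 - 2*Z)
(-17*(-42))*l(5, 0) = (-17*(-42))*(2 - 2*0) = 714*(2 + 0) = 714*2 = 1428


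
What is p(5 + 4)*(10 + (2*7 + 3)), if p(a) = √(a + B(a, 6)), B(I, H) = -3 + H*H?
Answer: 27*√42 ≈ 174.98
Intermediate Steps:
B(I, H) = -3 + H²
p(a) = √(33 + a) (p(a) = √(a + (-3 + 6²)) = √(a + (-3 + 36)) = √(a + 33) = √(33 + a))
p(5 + 4)*(10 + (2*7 + 3)) = √(33 + (5 + 4))*(10 + (2*7 + 3)) = √(33 + 9)*(10 + (14 + 3)) = √42*(10 + 17) = √42*27 = 27*√42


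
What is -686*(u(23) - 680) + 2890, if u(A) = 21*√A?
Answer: 469370 - 14406*√23 ≈ 4.0028e+5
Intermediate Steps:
-686*(u(23) - 680) + 2890 = -686*(21*√23 - 680) + 2890 = -686*(-680 + 21*√23) + 2890 = (466480 - 14406*√23) + 2890 = 469370 - 14406*√23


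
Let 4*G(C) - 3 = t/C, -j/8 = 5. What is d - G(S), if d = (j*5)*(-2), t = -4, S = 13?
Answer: 20765/52 ≈ 399.33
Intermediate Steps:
j = -40 (j = -8*5 = -40)
G(C) = ¾ - 1/C (G(C) = ¾ + (-4/C)/4 = ¾ - 1/C)
d = 400 (d = -40*5*(-2) = -200*(-2) = 400)
d - G(S) = 400 - (¾ - 1/13) = 400 - 1*35/52 = 400 - 35/52 = 20765/52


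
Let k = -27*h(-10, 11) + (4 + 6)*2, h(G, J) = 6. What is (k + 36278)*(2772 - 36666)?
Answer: -1224793584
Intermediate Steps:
k = -142 (k = -27*6 + (4 + 6)*2 = -162 + 10*2 = -162 + 20 = -142)
(k + 36278)*(2772 - 36666) = (-142 + 36278)*(2772 - 36666) = 36136*(-33894) = -1224793584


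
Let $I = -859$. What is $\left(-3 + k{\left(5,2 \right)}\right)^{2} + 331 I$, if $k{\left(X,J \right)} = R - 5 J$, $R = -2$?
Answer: $-284104$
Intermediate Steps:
$k{\left(X,J \right)} = -2 - 5 J$
$\left(-3 + k{\left(5,2 \right)}\right)^{2} + 331 I = \left(-3 - 12\right)^{2} + 331 \left(-859\right) = \left(-3 - 12\right)^{2} - 284329 = \left(-15\right)^{2} - 284329 = 225 - 284329 = -284104$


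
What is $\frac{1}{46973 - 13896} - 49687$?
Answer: $- \frac{1643496898}{33077} \approx -49687.0$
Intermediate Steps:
$\frac{1}{46973 - 13896} - 49687 = \frac{1}{33077} - 49687 = - \frac{1643496898}{33077}$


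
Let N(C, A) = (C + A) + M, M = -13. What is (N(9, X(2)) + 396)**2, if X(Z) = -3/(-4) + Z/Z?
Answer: 2480625/16 ≈ 1.5504e+5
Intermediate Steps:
X(Z) = 7/4 (X(Z) = -3*(-1/4) + 1 = 3/4 + 1 = 7/4)
N(C, A) = -13 + A + C (N(C, A) = (C + A) - 13 = (A + C) - 13 = -13 + A + C)
(N(9, X(2)) + 396)**2 = ((-13 + 7/4 + 9) + 396)**2 = (-9/4 + 396)**2 = (1575/4)**2 = 2480625/16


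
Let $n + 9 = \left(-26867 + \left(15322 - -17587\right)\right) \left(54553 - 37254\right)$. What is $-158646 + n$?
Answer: $104361903$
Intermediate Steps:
$n = 104520549$ ($n = -9 + \left(-26867 + \left(15322 - -17587\right)\right) \left(54553 - 37254\right) = -9 + \left(-26867 + \left(15322 + 17587\right)\right) 17299 = -9 + \left(-26867 + 32909\right) 17299 = -9 + 6042 \cdot 17299 = -9 + 104520558 = 104520549$)
$-158646 + n = -158646 + 104520549 = 104361903$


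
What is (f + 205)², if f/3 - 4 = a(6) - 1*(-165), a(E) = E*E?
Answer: 672400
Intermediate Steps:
a(E) = E²
f = 615 (f = 12 + 3*(6² - 1*(-165)) = 12 + 3*(36 + 165) = 12 + 3*201 = 12 + 603 = 615)
(f + 205)² = (615 + 205)² = 820² = 672400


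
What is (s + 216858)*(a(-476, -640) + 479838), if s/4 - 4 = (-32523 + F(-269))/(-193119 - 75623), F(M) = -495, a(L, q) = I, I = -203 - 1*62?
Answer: 13975544817942170/134371 ≈ 1.0401e+11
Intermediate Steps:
I = -265 (I = -203 - 62 = -265)
a(L, q) = -265
s = 2215972/134371 (s = 16 + 4*((-32523 - 495)/(-193119 - 75623)) = 16 + 4*(-33018/(-268742)) = 16 + 4*(-33018*(-1/268742)) = 16 + 4*(16509/134371) = 16 + 66036/134371 = 2215972/134371 ≈ 16.491)
(s + 216858)*(a(-476, -640) + 479838) = (2215972/134371 + 216858)*(-265 + 479838) = (29141642290/134371)*479573 = 13975544817942170/134371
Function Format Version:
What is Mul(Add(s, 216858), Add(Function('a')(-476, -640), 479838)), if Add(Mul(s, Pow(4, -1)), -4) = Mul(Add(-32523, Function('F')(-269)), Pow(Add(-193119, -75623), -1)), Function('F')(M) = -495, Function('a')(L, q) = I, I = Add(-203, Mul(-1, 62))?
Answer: Rational(13975544817942170, 134371) ≈ 1.0401e+11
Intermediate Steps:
I = -265 (I = Add(-203, -62) = -265)
Function('a')(L, q) = -265
s = Rational(2215972, 134371) (s = Add(16, Mul(4, Mul(Add(-32523, -495), Pow(Add(-193119, -75623), -1)))) = Add(16, Mul(4, Mul(-33018, Pow(-268742, -1)))) = Add(16, Mul(4, Mul(-33018, Rational(-1, 268742)))) = Add(16, Mul(4, Rational(16509, 134371))) = Add(16, Rational(66036, 134371)) = Rational(2215972, 134371) ≈ 16.491)
Mul(Add(s, 216858), Add(Function('a')(-476, -640), 479838)) = Mul(Add(Rational(2215972, 134371), 216858), Add(-265, 479838)) = Mul(Rational(29141642290, 134371), 479573) = Rational(13975544817942170, 134371)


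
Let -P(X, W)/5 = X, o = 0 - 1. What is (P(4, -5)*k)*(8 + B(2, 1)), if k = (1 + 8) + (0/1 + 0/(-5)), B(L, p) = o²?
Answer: -1620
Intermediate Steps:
o = -1
B(L, p) = 1 (B(L, p) = (-1)² = 1)
P(X, W) = -5*X
k = 9 (k = 9 + (0*1 + 0*(-⅕)) = 9 + (0 + 0) = 9 + 0 = 9)
(P(4, -5)*k)*(8 + B(2, 1)) = (-5*4*9)*(8 + 1) = -20*9*9 = -180*9 = -1620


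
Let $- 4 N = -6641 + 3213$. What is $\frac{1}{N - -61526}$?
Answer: $\frac{1}{62383} \approx 1.603 \cdot 10^{-5}$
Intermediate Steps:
$N = 857$ ($N = - \frac{-6641 + 3213}{4} = \left(- \frac{1}{4}\right) \left(-3428\right) = 857$)
$\frac{1}{N - -61526} = \frac{1}{857 - -61526} = \frac{1}{857 + 61526} = \frac{1}{62383}$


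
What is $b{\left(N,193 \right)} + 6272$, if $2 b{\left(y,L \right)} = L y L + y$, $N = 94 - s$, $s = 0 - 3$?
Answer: $1812897$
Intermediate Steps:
$s = -3$ ($s = 0 - 3 = -3$)
$N = 97$ ($N = 94 - -3 = 94 + 3 = 97$)
$b{\left(y,L \right)} = \frac{y}{2} + \frac{y L^{2}}{2}$ ($b{\left(y,L \right)} = \frac{L y L + y}{2} = \frac{y L^{2} + y}{2} = \frac{y + y L^{2}}{2} = \frac{y}{2} + \frac{y L^{2}}{2}$)
$b{\left(N,193 \right)} + 6272 = \frac{1}{2} \cdot 97 \left(1 + 193^{2}\right) + 6272 = \frac{1}{2} \cdot 97 \left(1 + 37249\right) + 6272 = \frac{1}{2} \cdot 97 \cdot 37250 + 6272 = 1806625 + 6272 = 1812897$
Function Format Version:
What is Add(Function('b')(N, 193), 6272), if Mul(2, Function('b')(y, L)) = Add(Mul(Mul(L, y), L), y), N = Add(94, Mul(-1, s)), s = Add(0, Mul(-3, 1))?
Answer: 1812897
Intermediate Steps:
s = -3 (s = Add(0, -3) = -3)
N = 97 (N = Add(94, Mul(-1, -3)) = Add(94, 3) = 97)
Function('b')(y, L) = Add(Mul(Rational(1, 2), y), Mul(Rational(1, 2), y, Pow(L, 2))) (Function('b')(y, L) = Mul(Rational(1, 2), Add(Mul(Mul(L, y), L), y)) = Mul(Rational(1, 2), Add(Mul(y, Pow(L, 2)), y)) = Mul(Rational(1, 2), Add(y, Mul(y, Pow(L, 2)))) = Add(Mul(Rational(1, 2), y), Mul(Rational(1, 2), y, Pow(L, 2))))
Add(Function('b')(N, 193), 6272) = Add(Mul(Rational(1, 2), 97, Add(1, Pow(193, 2))), 6272) = Add(Mul(Rational(1, 2), 97, Add(1, 37249)), 6272) = Add(Mul(Rational(1, 2), 97, 37250), 6272) = Add(1806625, 6272) = 1812897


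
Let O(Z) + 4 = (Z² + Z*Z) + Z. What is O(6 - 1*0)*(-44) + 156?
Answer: -3100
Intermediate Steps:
O(Z) = -4 + Z + 2*Z² (O(Z) = -4 + ((Z² + Z*Z) + Z) = -4 + ((Z² + Z²) + Z) = -4 + (2*Z² + Z) = -4 + (Z + 2*Z²) = -4 + Z + 2*Z²)
O(6 - 1*0)*(-44) + 156 = (-4 + (6 - 1*0) + 2*(6 - 1*0)²)*(-44) + 156 = (-4 + (6 + 0) + 2*(6 + 0)²)*(-44) + 156 = (-4 + 6 + 2*6²)*(-44) + 156 = (-4 + 6 + 2*36)*(-44) + 156 = (-4 + 6 + 72)*(-44) + 156 = 74*(-44) + 156 = -3256 + 156 = -3100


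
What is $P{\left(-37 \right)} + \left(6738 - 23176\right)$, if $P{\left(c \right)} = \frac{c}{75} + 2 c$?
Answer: $- \frac{1238437}{75} \approx -16513.0$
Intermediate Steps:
$P{\left(c \right)} = \frac{151 c}{75}$ ($P{\left(c \right)} = c \frac{1}{75} + 2 c = \frac{c}{75} + 2 c = \frac{151 c}{75}$)
$P{\left(-37 \right)} + \left(6738 - 23176\right) = \frac{151}{75} \left(-37\right) + \left(6738 - 23176\right) = - \frac{5587}{75} - 16438 = - \frac{1238437}{75}$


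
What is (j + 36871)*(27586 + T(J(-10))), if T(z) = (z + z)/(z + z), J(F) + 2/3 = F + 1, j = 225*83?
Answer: 1532347502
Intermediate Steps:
j = 18675
J(F) = 1/3 + F (J(F) = -2/3 + (F + 1) = -2/3 + (1 + F) = 1/3 + F)
T(z) = 1 (T(z) = (2*z)/((2*z)) = (2*z)*(1/(2*z)) = 1)
(j + 36871)*(27586 + T(J(-10))) = (18675 + 36871)*(27586 + 1) = 55546*27587 = 1532347502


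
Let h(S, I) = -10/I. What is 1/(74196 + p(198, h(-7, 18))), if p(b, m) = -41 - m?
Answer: 9/667400 ≈ 1.3485e-5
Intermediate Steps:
1/(74196 + p(198, h(-7, 18))) = 1/(74196 + (-41 - (-10)/18)) = 1/(74196 + (-41 - 1*(-5/9))) = 1/(74196 + (-41 + 5/9)) = 1/(74196 - 364/9) = 1/(667400/9) = 9/667400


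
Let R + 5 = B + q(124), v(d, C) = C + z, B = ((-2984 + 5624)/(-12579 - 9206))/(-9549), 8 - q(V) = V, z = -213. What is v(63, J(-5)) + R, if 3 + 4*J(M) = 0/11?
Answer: -18569694505/55473324 ≈ -334.75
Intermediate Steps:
q(V) = 8 - V
B = 176/13868331 (B = (2640/(-21785))*(-1/9549) = (2640*(-1/21785))*(-1/9549) = -528/4357*(-1/9549) = 176/13868331 ≈ 1.2691e-5)
J(M) = -3/4 (J(M) = -3/4 + (0/11)/4 = -3/4 + (0*(1/11))/4 = -3/4 + (1/4)*0 = -3/4 + 0 = -3/4)
v(d, C) = -213 + C (v(d, C) = C - 213 = -213 + C)
R = -1678067875/13868331 (R = -5 + (176/13868331 + (8 - 1*124)) = -5 + (176/13868331 + (8 - 124)) = -5 + (176/13868331 - 116) = -5 - 1608726220/13868331 = -1678067875/13868331 ≈ -121.00)
v(63, J(-5)) + R = (-213 - 3/4) - 1678067875/13868331 = -855/4 - 1678067875/13868331 = -18569694505/55473324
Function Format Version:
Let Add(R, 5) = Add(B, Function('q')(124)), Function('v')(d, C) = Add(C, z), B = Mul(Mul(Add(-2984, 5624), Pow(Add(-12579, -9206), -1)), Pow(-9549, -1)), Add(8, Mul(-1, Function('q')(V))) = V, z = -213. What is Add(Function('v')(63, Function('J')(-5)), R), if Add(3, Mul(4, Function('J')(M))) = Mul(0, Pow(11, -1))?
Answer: Rational(-18569694505, 55473324) ≈ -334.75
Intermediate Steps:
Function('q')(V) = Add(8, Mul(-1, V))
B = Rational(176, 13868331) (B = Mul(Mul(2640, Pow(-21785, -1)), Rational(-1, 9549)) = Mul(Mul(2640, Rational(-1, 21785)), Rational(-1, 9549)) = Mul(Rational(-528, 4357), Rational(-1, 9549)) = Rational(176, 13868331) ≈ 1.2691e-5)
Function('J')(M) = Rational(-3, 4) (Function('J')(M) = Add(Rational(-3, 4), Mul(Rational(1, 4), Mul(0, Pow(11, -1)))) = Add(Rational(-3, 4), Mul(Rational(1, 4), Mul(0, Rational(1, 11)))) = Add(Rational(-3, 4), Mul(Rational(1, 4), 0)) = Add(Rational(-3, 4), 0) = Rational(-3, 4))
Function('v')(d, C) = Add(-213, C) (Function('v')(d, C) = Add(C, -213) = Add(-213, C))
R = Rational(-1678067875, 13868331) (R = Add(-5, Add(Rational(176, 13868331), Add(8, Mul(-1, 124)))) = Add(-5, Add(Rational(176, 13868331), Add(8, -124))) = Add(-5, Add(Rational(176, 13868331), -116)) = Add(-5, Rational(-1608726220, 13868331)) = Rational(-1678067875, 13868331) ≈ -121.00)
Add(Function('v')(63, Function('J')(-5)), R) = Add(Add(-213, Rational(-3, 4)), Rational(-1678067875, 13868331)) = Add(Rational(-855, 4), Rational(-1678067875, 13868331)) = Rational(-18569694505, 55473324)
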